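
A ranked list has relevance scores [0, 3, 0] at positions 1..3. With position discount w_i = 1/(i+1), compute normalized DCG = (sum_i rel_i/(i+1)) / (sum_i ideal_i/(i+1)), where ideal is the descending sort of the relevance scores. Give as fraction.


Position discount weights w_i = 1/(i+1) for i=1..3:
Weights = [1/2, 1/3, 1/4]
Actual relevance: [0, 3, 0]
DCG = 0/2 + 3/3 + 0/4 = 1
Ideal relevance (sorted desc): [3, 0, 0]
Ideal DCG = 3/2 + 0/3 + 0/4 = 3/2
nDCG = DCG / ideal_DCG = 1 / 3/2 = 2/3

2/3


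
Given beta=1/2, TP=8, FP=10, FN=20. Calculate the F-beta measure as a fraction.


P = TP/(TP+FP) = 8/18 = 4/9
R = TP/(TP+FN) = 8/28 = 2/7
beta^2 = 1/2^2 = 1/4
(1 + beta^2) = 5/4
Numerator = (1+beta^2)*P*R = 10/63
Denominator = beta^2*P + R = 1/9 + 2/7 = 25/63
F_beta = 2/5

2/5


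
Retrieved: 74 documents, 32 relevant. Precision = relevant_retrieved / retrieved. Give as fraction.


Precision = relevant_retrieved / total_retrieved
= 32 / 74
= 32 / (32 + 42)
= 16/37

16/37


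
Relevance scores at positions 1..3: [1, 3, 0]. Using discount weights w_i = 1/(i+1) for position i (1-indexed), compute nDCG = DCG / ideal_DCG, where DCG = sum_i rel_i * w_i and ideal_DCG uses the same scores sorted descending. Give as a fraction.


Position discount weights w_i = 1/(i+1) for i=1..3:
Weights = [1/2, 1/3, 1/4]
Actual relevance: [1, 3, 0]
DCG = 1/2 + 3/3 + 0/4 = 3/2
Ideal relevance (sorted desc): [3, 1, 0]
Ideal DCG = 3/2 + 1/3 + 0/4 = 11/6
nDCG = DCG / ideal_DCG = 3/2 / 11/6 = 9/11

9/11


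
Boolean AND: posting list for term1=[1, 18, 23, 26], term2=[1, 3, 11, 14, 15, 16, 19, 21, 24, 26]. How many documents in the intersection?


Boolean AND: find intersection of posting lists
term1 docs: [1, 18, 23, 26]
term2 docs: [1, 3, 11, 14, 15, 16, 19, 21, 24, 26]
Intersection: [1, 26]
|intersection| = 2

2


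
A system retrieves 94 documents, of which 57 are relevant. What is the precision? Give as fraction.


Precision = relevant_retrieved / total_retrieved
= 57 / 94
= 57 / (57 + 37)
= 57/94

57/94


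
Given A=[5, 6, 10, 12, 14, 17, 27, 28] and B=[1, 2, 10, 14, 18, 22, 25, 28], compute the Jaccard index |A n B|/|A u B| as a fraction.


A intersect B = [10, 14, 28]
|A intersect B| = 3
A union B = [1, 2, 5, 6, 10, 12, 14, 17, 18, 22, 25, 27, 28]
|A union B| = 13
Jaccard = 3/13 = 3/13

3/13


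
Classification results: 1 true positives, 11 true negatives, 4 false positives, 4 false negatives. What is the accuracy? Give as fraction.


Accuracy = (TP + TN) / (TP + TN + FP + FN)
TP + TN = 1 + 11 = 12
Total = 1 + 11 + 4 + 4 = 20
Accuracy = 12 / 20 = 3/5

3/5


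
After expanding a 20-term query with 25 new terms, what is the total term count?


Original terms: 20
Expansion terms: 25
Total = 20 + 25 = 45

45


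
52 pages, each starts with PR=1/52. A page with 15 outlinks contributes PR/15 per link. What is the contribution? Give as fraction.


Initial PR = 1/52 = 1/52
Outlinks = 15
Contribution per link = PR / outlinks
= 1/52 / 15
= 1/780

1/780


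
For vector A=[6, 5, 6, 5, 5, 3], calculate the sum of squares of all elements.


|A|^2 = sum of squared components
A[0]^2 = 6^2 = 36
A[1]^2 = 5^2 = 25
A[2]^2 = 6^2 = 36
A[3]^2 = 5^2 = 25
A[4]^2 = 5^2 = 25
A[5]^2 = 3^2 = 9
Sum = 36 + 25 + 36 + 25 + 25 + 9 = 156

156


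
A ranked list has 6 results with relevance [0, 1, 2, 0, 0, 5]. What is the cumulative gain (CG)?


Cumulative Gain = sum of relevance scores
Position 1: rel=0, running sum=0
Position 2: rel=1, running sum=1
Position 3: rel=2, running sum=3
Position 4: rel=0, running sum=3
Position 5: rel=0, running sum=3
Position 6: rel=5, running sum=8
CG = 8

8


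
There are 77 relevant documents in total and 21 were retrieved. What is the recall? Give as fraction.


Recall = retrieved_relevant / total_relevant
= 21 / 77
= 21 / (21 + 56)
= 3/11

3/11


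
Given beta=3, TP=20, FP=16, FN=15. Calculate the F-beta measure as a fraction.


P = TP/(TP+FP) = 20/36 = 5/9
R = TP/(TP+FN) = 20/35 = 4/7
beta^2 = 3^2 = 9
(1 + beta^2) = 10
Numerator = (1+beta^2)*P*R = 200/63
Denominator = beta^2*P + R = 5 + 4/7 = 39/7
F_beta = 200/351

200/351


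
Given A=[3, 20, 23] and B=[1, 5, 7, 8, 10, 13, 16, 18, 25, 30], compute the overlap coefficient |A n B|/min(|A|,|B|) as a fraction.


A intersect B = []
|A intersect B| = 0
min(|A|, |B|) = min(3, 10) = 3
Overlap = 0 / 3 = 0

0


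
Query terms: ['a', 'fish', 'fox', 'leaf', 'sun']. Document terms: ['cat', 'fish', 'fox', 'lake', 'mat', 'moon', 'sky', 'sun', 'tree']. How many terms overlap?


Query terms: ['a', 'fish', 'fox', 'leaf', 'sun']
Document terms: ['cat', 'fish', 'fox', 'lake', 'mat', 'moon', 'sky', 'sun', 'tree']
Common terms: ['fish', 'fox', 'sun']
Overlap count = 3

3


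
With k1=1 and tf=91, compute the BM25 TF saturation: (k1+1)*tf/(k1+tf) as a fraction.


BM25 TF component = (k1+1)*tf / (k1+tf)
k1 = 1, tf = 91
Numerator = (1+1)*91 = 182
Denominator = 1 + 91 = 92
= 182/92 = 91/46

91/46


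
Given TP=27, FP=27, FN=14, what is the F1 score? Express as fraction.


F1 = 2 * P * R / (P + R)
P = TP/(TP+FP) = 27/54 = 1/2
R = TP/(TP+FN) = 27/41 = 27/41
2 * P * R = 2 * 1/2 * 27/41 = 27/41
P + R = 1/2 + 27/41 = 95/82
F1 = 27/41 / 95/82 = 54/95

54/95


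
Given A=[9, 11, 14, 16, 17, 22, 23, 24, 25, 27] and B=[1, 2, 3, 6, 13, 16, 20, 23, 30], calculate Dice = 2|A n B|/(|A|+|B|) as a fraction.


A intersect B = [16, 23]
|A intersect B| = 2
|A| = 10, |B| = 9
Dice = 2*2 / (10+9)
= 4 / 19 = 4/19

4/19


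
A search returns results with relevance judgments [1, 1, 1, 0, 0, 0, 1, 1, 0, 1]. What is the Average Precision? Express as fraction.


Computing P@k for each relevant position:
Position 1: relevant, P@1 = 1/1 = 1
Position 2: relevant, P@2 = 2/2 = 1
Position 3: relevant, P@3 = 3/3 = 1
Position 4: not relevant
Position 5: not relevant
Position 6: not relevant
Position 7: relevant, P@7 = 4/7 = 4/7
Position 8: relevant, P@8 = 5/8 = 5/8
Position 9: not relevant
Position 10: relevant, P@10 = 6/10 = 3/5
Sum of P@k = 1 + 1 + 1 + 4/7 + 5/8 + 3/5 = 1343/280
AP = 1343/280 / 6 = 1343/1680

1343/1680


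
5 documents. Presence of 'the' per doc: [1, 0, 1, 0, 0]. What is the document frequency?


Checking each document for 'the':
Doc 1: present
Doc 2: absent
Doc 3: present
Doc 4: absent
Doc 5: absent
df = sum of presences = 1 + 0 + 1 + 0 + 0 = 2

2


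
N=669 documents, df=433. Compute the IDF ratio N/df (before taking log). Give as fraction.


IDF ratio = N / df
= 669 / 433
= 669/433

669/433


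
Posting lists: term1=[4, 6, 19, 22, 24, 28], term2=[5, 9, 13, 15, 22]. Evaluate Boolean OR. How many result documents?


Boolean OR: find union of posting lists
term1 docs: [4, 6, 19, 22, 24, 28]
term2 docs: [5, 9, 13, 15, 22]
Union: [4, 5, 6, 9, 13, 15, 19, 22, 24, 28]
|union| = 10

10


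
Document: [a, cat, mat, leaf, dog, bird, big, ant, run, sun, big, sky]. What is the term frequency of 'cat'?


Document has 12 words
Scanning for 'cat':
Found at positions: [1]
Count = 1

1


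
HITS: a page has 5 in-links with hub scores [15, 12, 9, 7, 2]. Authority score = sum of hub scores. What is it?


Authority = sum of hub scores of in-linkers
In-link 1: hub score = 15
In-link 2: hub score = 12
In-link 3: hub score = 9
In-link 4: hub score = 7
In-link 5: hub score = 2
Authority = 15 + 12 + 9 + 7 + 2 = 45

45


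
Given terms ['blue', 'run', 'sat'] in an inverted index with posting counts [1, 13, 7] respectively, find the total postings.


Summing posting list sizes:
'blue': 1 postings
'run': 13 postings
'sat': 7 postings
Total = 1 + 13 + 7 = 21

21


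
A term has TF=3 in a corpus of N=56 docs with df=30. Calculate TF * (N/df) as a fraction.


TF * (N/df)
= 3 * (56/30)
= 3 * 28/15
= 28/5

28/5


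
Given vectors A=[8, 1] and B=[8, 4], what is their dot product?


Dot product = sum of element-wise products
A[0]*B[0] = 8*8 = 64
A[1]*B[1] = 1*4 = 4
Sum = 64 + 4 = 68

68


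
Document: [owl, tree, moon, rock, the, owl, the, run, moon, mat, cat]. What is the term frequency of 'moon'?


Document has 11 words
Scanning for 'moon':
Found at positions: [2, 8]
Count = 2

2


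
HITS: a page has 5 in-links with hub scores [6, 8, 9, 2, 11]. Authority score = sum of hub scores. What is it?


Authority = sum of hub scores of in-linkers
In-link 1: hub score = 6
In-link 2: hub score = 8
In-link 3: hub score = 9
In-link 4: hub score = 2
In-link 5: hub score = 11
Authority = 6 + 8 + 9 + 2 + 11 = 36

36


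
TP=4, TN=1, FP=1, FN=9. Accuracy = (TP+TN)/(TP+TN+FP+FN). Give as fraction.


Accuracy = (TP + TN) / (TP + TN + FP + FN)
TP + TN = 4 + 1 = 5
Total = 4 + 1 + 1 + 9 = 15
Accuracy = 5 / 15 = 1/3

1/3


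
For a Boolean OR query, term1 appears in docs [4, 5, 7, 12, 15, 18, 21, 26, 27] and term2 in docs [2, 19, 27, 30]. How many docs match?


Boolean OR: find union of posting lists
term1 docs: [4, 5, 7, 12, 15, 18, 21, 26, 27]
term2 docs: [2, 19, 27, 30]
Union: [2, 4, 5, 7, 12, 15, 18, 19, 21, 26, 27, 30]
|union| = 12

12


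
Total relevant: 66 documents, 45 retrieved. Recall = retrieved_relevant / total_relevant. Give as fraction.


Recall = retrieved_relevant / total_relevant
= 45 / 66
= 45 / (45 + 21)
= 15/22

15/22


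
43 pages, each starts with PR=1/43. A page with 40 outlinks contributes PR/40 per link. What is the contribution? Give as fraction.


Initial PR = 1/43 = 1/43
Outlinks = 40
Contribution per link = PR / outlinks
= 1/43 / 40
= 1/1720

1/1720


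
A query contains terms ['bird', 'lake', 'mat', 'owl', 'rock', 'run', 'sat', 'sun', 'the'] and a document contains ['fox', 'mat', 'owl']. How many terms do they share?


Query terms: ['bird', 'lake', 'mat', 'owl', 'rock', 'run', 'sat', 'sun', 'the']
Document terms: ['fox', 'mat', 'owl']
Common terms: ['mat', 'owl']
Overlap count = 2

2


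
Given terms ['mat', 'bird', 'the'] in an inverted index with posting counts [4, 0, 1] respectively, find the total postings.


Summing posting list sizes:
'mat': 4 postings
'bird': 0 postings
'the': 1 postings
Total = 4 + 0 + 1 = 5

5


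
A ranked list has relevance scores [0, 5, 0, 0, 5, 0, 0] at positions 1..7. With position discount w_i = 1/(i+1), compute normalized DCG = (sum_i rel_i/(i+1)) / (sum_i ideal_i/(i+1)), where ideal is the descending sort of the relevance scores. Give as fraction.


Position discount weights w_i = 1/(i+1) for i=1..7:
Weights = [1/2, 1/3, 1/4, 1/5, 1/6, 1/7, 1/8]
Actual relevance: [0, 5, 0, 0, 5, 0, 0]
DCG = 0/2 + 5/3 + 0/4 + 0/5 + 5/6 + 0/7 + 0/8 = 5/2
Ideal relevance (sorted desc): [5, 5, 0, 0, 0, 0, 0]
Ideal DCG = 5/2 + 5/3 + 0/4 + 0/5 + 0/6 + 0/7 + 0/8 = 25/6
nDCG = DCG / ideal_DCG = 5/2 / 25/6 = 3/5

3/5


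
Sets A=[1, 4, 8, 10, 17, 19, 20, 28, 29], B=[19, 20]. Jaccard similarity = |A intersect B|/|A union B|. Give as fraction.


A intersect B = [19, 20]
|A intersect B| = 2
A union B = [1, 4, 8, 10, 17, 19, 20, 28, 29]
|A union B| = 9
Jaccard = 2/9 = 2/9

2/9


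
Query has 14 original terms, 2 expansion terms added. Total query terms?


Original terms: 14
Expansion terms: 2
Total = 14 + 2 = 16

16


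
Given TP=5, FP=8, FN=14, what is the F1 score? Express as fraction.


F1 = 2 * P * R / (P + R)
P = TP/(TP+FP) = 5/13 = 5/13
R = TP/(TP+FN) = 5/19 = 5/19
2 * P * R = 2 * 5/13 * 5/19 = 50/247
P + R = 5/13 + 5/19 = 160/247
F1 = 50/247 / 160/247 = 5/16

5/16


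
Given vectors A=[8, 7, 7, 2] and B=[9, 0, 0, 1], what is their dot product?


Dot product = sum of element-wise products
A[0]*B[0] = 8*9 = 72
A[1]*B[1] = 7*0 = 0
A[2]*B[2] = 7*0 = 0
A[3]*B[3] = 2*1 = 2
Sum = 72 + 0 + 0 + 2 = 74

74


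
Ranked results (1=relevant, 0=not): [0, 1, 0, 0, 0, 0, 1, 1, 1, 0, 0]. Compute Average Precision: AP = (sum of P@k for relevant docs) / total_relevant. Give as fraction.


Computing P@k for each relevant position:
Position 1: not relevant
Position 2: relevant, P@2 = 1/2 = 1/2
Position 3: not relevant
Position 4: not relevant
Position 5: not relevant
Position 6: not relevant
Position 7: relevant, P@7 = 2/7 = 2/7
Position 8: relevant, P@8 = 3/8 = 3/8
Position 9: relevant, P@9 = 4/9 = 4/9
Position 10: not relevant
Position 11: not relevant
Sum of P@k = 1/2 + 2/7 + 3/8 + 4/9 = 809/504
AP = 809/504 / 4 = 809/2016

809/2016


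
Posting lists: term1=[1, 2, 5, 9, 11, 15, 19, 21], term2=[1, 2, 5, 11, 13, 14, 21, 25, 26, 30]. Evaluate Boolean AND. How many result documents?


Boolean AND: find intersection of posting lists
term1 docs: [1, 2, 5, 9, 11, 15, 19, 21]
term2 docs: [1, 2, 5, 11, 13, 14, 21, 25, 26, 30]
Intersection: [1, 2, 5, 11, 21]
|intersection| = 5

5


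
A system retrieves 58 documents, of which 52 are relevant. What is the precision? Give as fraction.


Precision = relevant_retrieved / total_retrieved
= 52 / 58
= 52 / (52 + 6)
= 26/29

26/29


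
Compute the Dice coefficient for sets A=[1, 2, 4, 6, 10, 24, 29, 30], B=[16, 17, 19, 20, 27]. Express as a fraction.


A intersect B = []
|A intersect B| = 0
|A| = 8, |B| = 5
Dice = 2*0 / (8+5)
= 0 / 13 = 0

0


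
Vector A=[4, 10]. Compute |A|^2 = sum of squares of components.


|A|^2 = sum of squared components
A[0]^2 = 4^2 = 16
A[1]^2 = 10^2 = 100
Sum = 16 + 100 = 116

116


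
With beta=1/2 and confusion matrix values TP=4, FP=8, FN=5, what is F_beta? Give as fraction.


P = TP/(TP+FP) = 4/12 = 1/3
R = TP/(TP+FN) = 4/9 = 4/9
beta^2 = 1/2^2 = 1/4
(1 + beta^2) = 5/4
Numerator = (1+beta^2)*P*R = 5/27
Denominator = beta^2*P + R = 1/12 + 4/9 = 19/36
F_beta = 20/57

20/57


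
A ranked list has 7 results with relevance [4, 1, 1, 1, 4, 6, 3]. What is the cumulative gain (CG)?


Cumulative Gain = sum of relevance scores
Position 1: rel=4, running sum=4
Position 2: rel=1, running sum=5
Position 3: rel=1, running sum=6
Position 4: rel=1, running sum=7
Position 5: rel=4, running sum=11
Position 6: rel=6, running sum=17
Position 7: rel=3, running sum=20
CG = 20

20


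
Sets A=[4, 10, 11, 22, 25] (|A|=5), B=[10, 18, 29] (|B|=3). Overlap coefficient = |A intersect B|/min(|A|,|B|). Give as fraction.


A intersect B = [10]
|A intersect B| = 1
min(|A|, |B|) = min(5, 3) = 3
Overlap = 1 / 3 = 1/3

1/3


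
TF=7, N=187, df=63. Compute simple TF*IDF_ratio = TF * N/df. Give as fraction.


TF * (N/df)
= 7 * (187/63)
= 7 * 187/63
= 187/9

187/9


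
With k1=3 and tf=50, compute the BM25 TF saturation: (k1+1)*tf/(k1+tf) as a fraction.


BM25 TF component = (k1+1)*tf / (k1+tf)
k1 = 3, tf = 50
Numerator = (3+1)*50 = 200
Denominator = 3 + 50 = 53
= 200/53 = 200/53

200/53


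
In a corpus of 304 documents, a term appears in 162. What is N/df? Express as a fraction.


IDF ratio = N / df
= 304 / 162
= 152/81

152/81


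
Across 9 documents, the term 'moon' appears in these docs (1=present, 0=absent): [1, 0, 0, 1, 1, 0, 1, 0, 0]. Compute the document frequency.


Checking each document for 'moon':
Doc 1: present
Doc 2: absent
Doc 3: absent
Doc 4: present
Doc 5: present
Doc 6: absent
Doc 7: present
Doc 8: absent
Doc 9: absent
df = sum of presences = 1 + 0 + 0 + 1 + 1 + 0 + 1 + 0 + 0 = 4

4


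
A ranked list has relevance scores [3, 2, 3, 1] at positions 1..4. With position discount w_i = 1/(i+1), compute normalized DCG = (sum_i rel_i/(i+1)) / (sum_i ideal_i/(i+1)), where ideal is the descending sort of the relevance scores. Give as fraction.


Position discount weights w_i = 1/(i+1) for i=1..4:
Weights = [1/2, 1/3, 1/4, 1/5]
Actual relevance: [3, 2, 3, 1]
DCG = 3/2 + 2/3 + 3/4 + 1/5 = 187/60
Ideal relevance (sorted desc): [3, 3, 2, 1]
Ideal DCG = 3/2 + 3/3 + 2/4 + 1/5 = 16/5
nDCG = DCG / ideal_DCG = 187/60 / 16/5 = 187/192

187/192


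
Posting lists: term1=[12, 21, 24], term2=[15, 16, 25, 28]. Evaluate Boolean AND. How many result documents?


Boolean AND: find intersection of posting lists
term1 docs: [12, 21, 24]
term2 docs: [15, 16, 25, 28]
Intersection: []
|intersection| = 0

0


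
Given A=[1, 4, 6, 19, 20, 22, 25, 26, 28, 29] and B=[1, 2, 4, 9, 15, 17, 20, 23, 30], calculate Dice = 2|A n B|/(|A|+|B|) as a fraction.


A intersect B = [1, 4, 20]
|A intersect B| = 3
|A| = 10, |B| = 9
Dice = 2*3 / (10+9)
= 6 / 19 = 6/19

6/19


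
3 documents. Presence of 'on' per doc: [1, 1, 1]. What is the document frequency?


Checking each document for 'on':
Doc 1: present
Doc 2: present
Doc 3: present
df = sum of presences = 1 + 1 + 1 = 3

3


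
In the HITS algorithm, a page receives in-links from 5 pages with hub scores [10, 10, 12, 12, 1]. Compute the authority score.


Authority = sum of hub scores of in-linkers
In-link 1: hub score = 10
In-link 2: hub score = 10
In-link 3: hub score = 12
In-link 4: hub score = 12
In-link 5: hub score = 1
Authority = 10 + 10 + 12 + 12 + 1 = 45

45


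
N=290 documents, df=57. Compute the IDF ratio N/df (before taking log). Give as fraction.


IDF ratio = N / df
= 290 / 57
= 290/57

290/57


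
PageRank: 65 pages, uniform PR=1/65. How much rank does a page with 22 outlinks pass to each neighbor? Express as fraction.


Initial PR = 1/65 = 1/65
Outlinks = 22
Contribution per link = PR / outlinks
= 1/65 / 22
= 1/1430

1/1430


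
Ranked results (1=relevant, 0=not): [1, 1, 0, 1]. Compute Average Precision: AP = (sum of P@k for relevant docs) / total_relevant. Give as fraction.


Computing P@k for each relevant position:
Position 1: relevant, P@1 = 1/1 = 1
Position 2: relevant, P@2 = 2/2 = 1
Position 3: not relevant
Position 4: relevant, P@4 = 3/4 = 3/4
Sum of P@k = 1 + 1 + 3/4 = 11/4
AP = 11/4 / 3 = 11/12

11/12


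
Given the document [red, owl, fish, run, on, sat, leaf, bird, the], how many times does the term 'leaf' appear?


Document has 9 words
Scanning for 'leaf':
Found at positions: [6]
Count = 1

1


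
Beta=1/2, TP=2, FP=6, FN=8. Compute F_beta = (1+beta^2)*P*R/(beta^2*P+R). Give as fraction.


P = TP/(TP+FP) = 2/8 = 1/4
R = TP/(TP+FN) = 2/10 = 1/5
beta^2 = 1/2^2 = 1/4
(1 + beta^2) = 5/4
Numerator = (1+beta^2)*P*R = 1/16
Denominator = beta^2*P + R = 1/16 + 1/5 = 21/80
F_beta = 5/21

5/21


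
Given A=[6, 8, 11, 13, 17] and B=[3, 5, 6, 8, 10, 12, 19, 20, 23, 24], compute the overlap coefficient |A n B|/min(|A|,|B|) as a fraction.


A intersect B = [6, 8]
|A intersect B| = 2
min(|A|, |B|) = min(5, 10) = 5
Overlap = 2 / 5 = 2/5

2/5


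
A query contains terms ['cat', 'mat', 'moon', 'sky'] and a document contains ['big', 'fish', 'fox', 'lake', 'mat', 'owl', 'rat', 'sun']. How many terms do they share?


Query terms: ['cat', 'mat', 'moon', 'sky']
Document terms: ['big', 'fish', 'fox', 'lake', 'mat', 'owl', 'rat', 'sun']
Common terms: ['mat']
Overlap count = 1

1


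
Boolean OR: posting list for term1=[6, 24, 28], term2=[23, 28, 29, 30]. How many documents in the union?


Boolean OR: find union of posting lists
term1 docs: [6, 24, 28]
term2 docs: [23, 28, 29, 30]
Union: [6, 23, 24, 28, 29, 30]
|union| = 6

6


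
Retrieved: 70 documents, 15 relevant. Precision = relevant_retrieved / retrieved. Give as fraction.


Precision = relevant_retrieved / total_retrieved
= 15 / 70
= 15 / (15 + 55)
= 3/14

3/14


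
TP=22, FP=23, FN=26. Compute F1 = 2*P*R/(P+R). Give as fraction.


F1 = 2 * P * R / (P + R)
P = TP/(TP+FP) = 22/45 = 22/45
R = TP/(TP+FN) = 22/48 = 11/24
2 * P * R = 2 * 22/45 * 11/24 = 121/270
P + R = 22/45 + 11/24 = 341/360
F1 = 121/270 / 341/360 = 44/93

44/93


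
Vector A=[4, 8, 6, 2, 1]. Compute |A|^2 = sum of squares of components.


|A|^2 = sum of squared components
A[0]^2 = 4^2 = 16
A[1]^2 = 8^2 = 64
A[2]^2 = 6^2 = 36
A[3]^2 = 2^2 = 4
A[4]^2 = 1^2 = 1
Sum = 16 + 64 + 36 + 4 + 1 = 121

121


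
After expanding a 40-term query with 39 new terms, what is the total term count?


Original terms: 40
Expansion terms: 39
Total = 40 + 39 = 79

79


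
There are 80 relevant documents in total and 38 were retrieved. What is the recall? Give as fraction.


Recall = retrieved_relevant / total_relevant
= 38 / 80
= 38 / (38 + 42)
= 19/40

19/40


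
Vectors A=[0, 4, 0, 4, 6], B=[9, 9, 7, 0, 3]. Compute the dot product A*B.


Dot product = sum of element-wise products
A[0]*B[0] = 0*9 = 0
A[1]*B[1] = 4*9 = 36
A[2]*B[2] = 0*7 = 0
A[3]*B[3] = 4*0 = 0
A[4]*B[4] = 6*3 = 18
Sum = 0 + 36 + 0 + 0 + 18 = 54

54


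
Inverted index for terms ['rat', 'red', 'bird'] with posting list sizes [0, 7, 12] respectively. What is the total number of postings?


Summing posting list sizes:
'rat': 0 postings
'red': 7 postings
'bird': 12 postings
Total = 0 + 7 + 12 = 19

19


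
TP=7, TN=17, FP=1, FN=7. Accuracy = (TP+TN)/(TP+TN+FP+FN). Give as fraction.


Accuracy = (TP + TN) / (TP + TN + FP + FN)
TP + TN = 7 + 17 = 24
Total = 7 + 17 + 1 + 7 = 32
Accuracy = 24 / 32 = 3/4

3/4


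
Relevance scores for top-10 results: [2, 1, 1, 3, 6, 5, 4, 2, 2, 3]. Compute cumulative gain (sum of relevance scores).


Cumulative Gain = sum of relevance scores
Position 1: rel=2, running sum=2
Position 2: rel=1, running sum=3
Position 3: rel=1, running sum=4
Position 4: rel=3, running sum=7
Position 5: rel=6, running sum=13
Position 6: rel=5, running sum=18
Position 7: rel=4, running sum=22
Position 8: rel=2, running sum=24
Position 9: rel=2, running sum=26
Position 10: rel=3, running sum=29
CG = 29

29


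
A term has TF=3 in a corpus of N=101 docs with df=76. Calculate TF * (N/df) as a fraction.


TF * (N/df)
= 3 * (101/76)
= 3 * 101/76
= 303/76

303/76


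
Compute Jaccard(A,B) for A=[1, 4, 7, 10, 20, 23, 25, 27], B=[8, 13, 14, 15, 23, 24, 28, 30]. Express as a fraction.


A intersect B = [23]
|A intersect B| = 1
A union B = [1, 4, 7, 8, 10, 13, 14, 15, 20, 23, 24, 25, 27, 28, 30]
|A union B| = 15
Jaccard = 1/15 = 1/15

1/15


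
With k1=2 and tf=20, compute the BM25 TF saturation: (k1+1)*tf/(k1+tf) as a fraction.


BM25 TF component = (k1+1)*tf / (k1+tf)
k1 = 2, tf = 20
Numerator = (2+1)*20 = 60
Denominator = 2 + 20 = 22
= 60/22 = 30/11

30/11


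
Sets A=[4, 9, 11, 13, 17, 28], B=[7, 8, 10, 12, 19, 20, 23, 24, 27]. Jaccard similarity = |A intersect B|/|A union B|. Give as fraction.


A intersect B = []
|A intersect B| = 0
A union B = [4, 7, 8, 9, 10, 11, 12, 13, 17, 19, 20, 23, 24, 27, 28]
|A union B| = 15
Jaccard = 0/15 = 0

0


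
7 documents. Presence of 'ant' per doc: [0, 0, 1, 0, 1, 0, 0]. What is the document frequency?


Checking each document for 'ant':
Doc 1: absent
Doc 2: absent
Doc 3: present
Doc 4: absent
Doc 5: present
Doc 6: absent
Doc 7: absent
df = sum of presences = 0 + 0 + 1 + 0 + 1 + 0 + 0 = 2

2


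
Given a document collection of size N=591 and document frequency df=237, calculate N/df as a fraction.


IDF ratio = N / df
= 591 / 237
= 197/79

197/79


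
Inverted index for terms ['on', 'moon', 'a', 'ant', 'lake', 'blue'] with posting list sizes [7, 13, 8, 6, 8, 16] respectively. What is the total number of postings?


Summing posting list sizes:
'on': 7 postings
'moon': 13 postings
'a': 8 postings
'ant': 6 postings
'lake': 8 postings
'blue': 16 postings
Total = 7 + 13 + 8 + 6 + 8 + 16 = 58

58


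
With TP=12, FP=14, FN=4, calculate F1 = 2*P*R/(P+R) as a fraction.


F1 = 2 * P * R / (P + R)
P = TP/(TP+FP) = 12/26 = 6/13
R = TP/(TP+FN) = 12/16 = 3/4
2 * P * R = 2 * 6/13 * 3/4 = 9/13
P + R = 6/13 + 3/4 = 63/52
F1 = 9/13 / 63/52 = 4/7

4/7


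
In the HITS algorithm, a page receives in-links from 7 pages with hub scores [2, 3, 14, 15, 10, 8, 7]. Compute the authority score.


Authority = sum of hub scores of in-linkers
In-link 1: hub score = 2
In-link 2: hub score = 3
In-link 3: hub score = 14
In-link 4: hub score = 15
In-link 5: hub score = 10
In-link 6: hub score = 8
In-link 7: hub score = 7
Authority = 2 + 3 + 14 + 15 + 10 + 8 + 7 = 59

59


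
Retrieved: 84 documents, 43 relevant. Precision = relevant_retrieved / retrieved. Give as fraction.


Precision = relevant_retrieved / total_retrieved
= 43 / 84
= 43 / (43 + 41)
= 43/84

43/84


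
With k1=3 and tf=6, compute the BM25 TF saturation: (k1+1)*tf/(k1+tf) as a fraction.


BM25 TF component = (k1+1)*tf / (k1+tf)
k1 = 3, tf = 6
Numerator = (3+1)*6 = 24
Denominator = 3 + 6 = 9
= 24/9 = 8/3

8/3


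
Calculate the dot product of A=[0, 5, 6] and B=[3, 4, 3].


Dot product = sum of element-wise products
A[0]*B[0] = 0*3 = 0
A[1]*B[1] = 5*4 = 20
A[2]*B[2] = 6*3 = 18
Sum = 0 + 20 + 18 = 38

38


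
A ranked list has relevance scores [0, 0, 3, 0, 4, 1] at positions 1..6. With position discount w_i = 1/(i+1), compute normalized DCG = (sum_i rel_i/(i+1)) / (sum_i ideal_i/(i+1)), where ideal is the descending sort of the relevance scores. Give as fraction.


Position discount weights w_i = 1/(i+1) for i=1..6:
Weights = [1/2, 1/3, 1/4, 1/5, 1/6, 1/7]
Actual relevance: [0, 0, 3, 0, 4, 1]
DCG = 0/2 + 0/3 + 3/4 + 0/5 + 4/6 + 1/7 = 131/84
Ideal relevance (sorted desc): [4, 3, 1, 0, 0, 0]
Ideal DCG = 4/2 + 3/3 + 1/4 + 0/5 + 0/6 + 0/7 = 13/4
nDCG = DCG / ideal_DCG = 131/84 / 13/4 = 131/273

131/273


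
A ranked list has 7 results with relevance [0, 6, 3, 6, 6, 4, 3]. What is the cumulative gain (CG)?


Cumulative Gain = sum of relevance scores
Position 1: rel=0, running sum=0
Position 2: rel=6, running sum=6
Position 3: rel=3, running sum=9
Position 4: rel=6, running sum=15
Position 5: rel=6, running sum=21
Position 6: rel=4, running sum=25
Position 7: rel=3, running sum=28
CG = 28

28


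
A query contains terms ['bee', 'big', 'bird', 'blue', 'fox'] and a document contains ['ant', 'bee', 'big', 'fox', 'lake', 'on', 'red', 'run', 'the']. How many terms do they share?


Query terms: ['bee', 'big', 'bird', 'blue', 'fox']
Document terms: ['ant', 'bee', 'big', 'fox', 'lake', 'on', 'red', 'run', 'the']
Common terms: ['bee', 'big', 'fox']
Overlap count = 3

3


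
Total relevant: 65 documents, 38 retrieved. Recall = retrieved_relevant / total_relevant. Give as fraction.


Recall = retrieved_relevant / total_relevant
= 38 / 65
= 38 / (38 + 27)
= 38/65

38/65


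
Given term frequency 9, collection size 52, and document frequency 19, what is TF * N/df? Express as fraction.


TF * (N/df)
= 9 * (52/19)
= 9 * 52/19
= 468/19

468/19


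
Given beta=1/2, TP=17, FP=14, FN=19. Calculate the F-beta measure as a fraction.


P = TP/(TP+FP) = 17/31 = 17/31
R = TP/(TP+FN) = 17/36 = 17/36
beta^2 = 1/2^2 = 1/4
(1 + beta^2) = 5/4
Numerator = (1+beta^2)*P*R = 1445/4464
Denominator = beta^2*P + R = 17/124 + 17/36 = 170/279
F_beta = 17/32

17/32


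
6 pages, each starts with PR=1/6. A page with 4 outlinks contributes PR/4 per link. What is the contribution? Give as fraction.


Initial PR = 1/6 = 1/6
Outlinks = 4
Contribution per link = PR / outlinks
= 1/6 / 4
= 1/24

1/24


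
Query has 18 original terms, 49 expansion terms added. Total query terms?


Original terms: 18
Expansion terms: 49
Total = 18 + 49 = 67

67


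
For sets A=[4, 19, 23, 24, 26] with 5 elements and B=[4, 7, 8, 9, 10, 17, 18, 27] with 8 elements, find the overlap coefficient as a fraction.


A intersect B = [4]
|A intersect B| = 1
min(|A|, |B|) = min(5, 8) = 5
Overlap = 1 / 5 = 1/5

1/5


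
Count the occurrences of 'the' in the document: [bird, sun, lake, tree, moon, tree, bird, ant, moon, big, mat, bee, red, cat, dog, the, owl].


Document has 17 words
Scanning for 'the':
Found at positions: [15]
Count = 1

1


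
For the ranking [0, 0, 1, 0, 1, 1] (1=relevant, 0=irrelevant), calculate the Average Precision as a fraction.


Computing P@k for each relevant position:
Position 1: not relevant
Position 2: not relevant
Position 3: relevant, P@3 = 1/3 = 1/3
Position 4: not relevant
Position 5: relevant, P@5 = 2/5 = 2/5
Position 6: relevant, P@6 = 3/6 = 1/2
Sum of P@k = 1/3 + 2/5 + 1/2 = 37/30
AP = 37/30 / 3 = 37/90

37/90


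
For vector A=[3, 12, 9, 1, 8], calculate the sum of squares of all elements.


|A|^2 = sum of squared components
A[0]^2 = 3^2 = 9
A[1]^2 = 12^2 = 144
A[2]^2 = 9^2 = 81
A[3]^2 = 1^2 = 1
A[4]^2 = 8^2 = 64
Sum = 9 + 144 + 81 + 1 + 64 = 299

299


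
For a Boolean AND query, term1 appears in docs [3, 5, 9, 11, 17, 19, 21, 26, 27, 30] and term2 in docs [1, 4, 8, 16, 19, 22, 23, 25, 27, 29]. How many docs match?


Boolean AND: find intersection of posting lists
term1 docs: [3, 5, 9, 11, 17, 19, 21, 26, 27, 30]
term2 docs: [1, 4, 8, 16, 19, 22, 23, 25, 27, 29]
Intersection: [19, 27]
|intersection| = 2

2


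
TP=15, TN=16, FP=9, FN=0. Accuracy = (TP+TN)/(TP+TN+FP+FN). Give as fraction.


Accuracy = (TP + TN) / (TP + TN + FP + FN)
TP + TN = 15 + 16 = 31
Total = 15 + 16 + 9 + 0 = 40
Accuracy = 31 / 40 = 31/40

31/40


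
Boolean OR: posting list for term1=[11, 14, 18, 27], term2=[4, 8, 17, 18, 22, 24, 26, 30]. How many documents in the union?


Boolean OR: find union of posting lists
term1 docs: [11, 14, 18, 27]
term2 docs: [4, 8, 17, 18, 22, 24, 26, 30]
Union: [4, 8, 11, 14, 17, 18, 22, 24, 26, 27, 30]
|union| = 11

11


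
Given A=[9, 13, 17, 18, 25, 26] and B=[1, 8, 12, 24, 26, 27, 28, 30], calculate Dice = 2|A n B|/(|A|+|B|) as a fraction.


A intersect B = [26]
|A intersect B| = 1
|A| = 6, |B| = 8
Dice = 2*1 / (6+8)
= 2 / 14 = 1/7

1/7


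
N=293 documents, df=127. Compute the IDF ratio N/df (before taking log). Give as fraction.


IDF ratio = N / df
= 293 / 127
= 293/127

293/127


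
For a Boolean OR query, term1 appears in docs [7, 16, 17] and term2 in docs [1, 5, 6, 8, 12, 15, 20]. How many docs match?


Boolean OR: find union of posting lists
term1 docs: [7, 16, 17]
term2 docs: [1, 5, 6, 8, 12, 15, 20]
Union: [1, 5, 6, 7, 8, 12, 15, 16, 17, 20]
|union| = 10

10


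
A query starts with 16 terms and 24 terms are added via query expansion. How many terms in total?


Original terms: 16
Expansion terms: 24
Total = 16 + 24 = 40

40


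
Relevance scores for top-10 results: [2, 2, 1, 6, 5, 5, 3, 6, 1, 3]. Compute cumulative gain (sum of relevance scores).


Cumulative Gain = sum of relevance scores
Position 1: rel=2, running sum=2
Position 2: rel=2, running sum=4
Position 3: rel=1, running sum=5
Position 4: rel=6, running sum=11
Position 5: rel=5, running sum=16
Position 6: rel=5, running sum=21
Position 7: rel=3, running sum=24
Position 8: rel=6, running sum=30
Position 9: rel=1, running sum=31
Position 10: rel=3, running sum=34
CG = 34

34


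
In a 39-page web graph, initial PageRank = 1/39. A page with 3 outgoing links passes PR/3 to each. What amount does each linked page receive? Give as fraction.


Initial PR = 1/39 = 1/39
Outlinks = 3
Contribution per link = PR / outlinks
= 1/39 / 3
= 1/117

1/117


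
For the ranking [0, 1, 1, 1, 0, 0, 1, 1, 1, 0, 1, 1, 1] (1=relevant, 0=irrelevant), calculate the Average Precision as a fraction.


Computing P@k for each relevant position:
Position 1: not relevant
Position 2: relevant, P@2 = 1/2 = 1/2
Position 3: relevant, P@3 = 2/3 = 2/3
Position 4: relevant, P@4 = 3/4 = 3/4
Position 5: not relevant
Position 6: not relevant
Position 7: relevant, P@7 = 4/7 = 4/7
Position 8: relevant, P@8 = 5/8 = 5/8
Position 9: relevant, P@9 = 6/9 = 2/3
Position 10: not relevant
Position 11: relevant, P@11 = 7/11 = 7/11
Position 12: relevant, P@12 = 8/12 = 2/3
Position 13: relevant, P@13 = 9/13 = 9/13
Sum of P@k = 1/2 + 2/3 + 3/4 + 4/7 + 5/8 + 2/3 + 7/11 + 2/3 + 9/13 = 46247/8008
AP = 46247/8008 / 9 = 46247/72072

46247/72072


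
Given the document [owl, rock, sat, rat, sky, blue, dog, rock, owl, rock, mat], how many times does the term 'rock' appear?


Document has 11 words
Scanning for 'rock':
Found at positions: [1, 7, 9]
Count = 3

3


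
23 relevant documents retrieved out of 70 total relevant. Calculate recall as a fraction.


Recall = retrieved_relevant / total_relevant
= 23 / 70
= 23 / (23 + 47)
= 23/70

23/70


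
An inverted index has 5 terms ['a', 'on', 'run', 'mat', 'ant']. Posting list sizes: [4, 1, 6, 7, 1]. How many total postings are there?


Summing posting list sizes:
'a': 4 postings
'on': 1 postings
'run': 6 postings
'mat': 7 postings
'ant': 1 postings
Total = 4 + 1 + 6 + 7 + 1 = 19

19


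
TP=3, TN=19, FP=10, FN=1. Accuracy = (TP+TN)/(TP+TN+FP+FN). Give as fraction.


Accuracy = (TP + TN) / (TP + TN + FP + FN)
TP + TN = 3 + 19 = 22
Total = 3 + 19 + 10 + 1 = 33
Accuracy = 22 / 33 = 2/3

2/3


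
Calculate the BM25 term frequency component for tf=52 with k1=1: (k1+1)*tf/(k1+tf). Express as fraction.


BM25 TF component = (k1+1)*tf / (k1+tf)
k1 = 1, tf = 52
Numerator = (1+1)*52 = 104
Denominator = 1 + 52 = 53
= 104/53 = 104/53

104/53


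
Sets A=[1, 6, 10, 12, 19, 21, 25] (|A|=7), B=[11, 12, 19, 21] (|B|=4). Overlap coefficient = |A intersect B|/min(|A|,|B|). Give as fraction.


A intersect B = [12, 19, 21]
|A intersect B| = 3
min(|A|, |B|) = min(7, 4) = 4
Overlap = 3 / 4 = 3/4

3/4


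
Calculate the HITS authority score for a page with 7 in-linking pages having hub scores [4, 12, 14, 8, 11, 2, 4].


Authority = sum of hub scores of in-linkers
In-link 1: hub score = 4
In-link 2: hub score = 12
In-link 3: hub score = 14
In-link 4: hub score = 8
In-link 5: hub score = 11
In-link 6: hub score = 2
In-link 7: hub score = 4
Authority = 4 + 12 + 14 + 8 + 11 + 2 + 4 = 55

55


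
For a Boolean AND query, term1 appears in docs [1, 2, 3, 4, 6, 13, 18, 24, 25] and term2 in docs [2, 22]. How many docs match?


Boolean AND: find intersection of posting lists
term1 docs: [1, 2, 3, 4, 6, 13, 18, 24, 25]
term2 docs: [2, 22]
Intersection: [2]
|intersection| = 1

1


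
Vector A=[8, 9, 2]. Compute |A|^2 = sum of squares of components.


|A|^2 = sum of squared components
A[0]^2 = 8^2 = 64
A[1]^2 = 9^2 = 81
A[2]^2 = 2^2 = 4
Sum = 64 + 81 + 4 = 149

149


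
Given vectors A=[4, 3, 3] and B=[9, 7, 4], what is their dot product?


Dot product = sum of element-wise products
A[0]*B[0] = 4*9 = 36
A[1]*B[1] = 3*7 = 21
A[2]*B[2] = 3*4 = 12
Sum = 36 + 21 + 12 = 69

69


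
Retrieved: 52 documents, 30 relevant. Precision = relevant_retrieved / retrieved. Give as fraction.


Precision = relevant_retrieved / total_retrieved
= 30 / 52
= 30 / (30 + 22)
= 15/26

15/26


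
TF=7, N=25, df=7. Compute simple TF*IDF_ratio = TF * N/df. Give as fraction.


TF * (N/df)
= 7 * (25/7)
= 7 * 25/7
= 25

25


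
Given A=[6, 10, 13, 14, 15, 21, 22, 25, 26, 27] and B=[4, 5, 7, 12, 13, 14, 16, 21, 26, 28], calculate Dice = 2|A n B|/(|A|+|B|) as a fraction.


A intersect B = [13, 14, 21, 26]
|A intersect B| = 4
|A| = 10, |B| = 10
Dice = 2*4 / (10+10)
= 8 / 20 = 2/5

2/5


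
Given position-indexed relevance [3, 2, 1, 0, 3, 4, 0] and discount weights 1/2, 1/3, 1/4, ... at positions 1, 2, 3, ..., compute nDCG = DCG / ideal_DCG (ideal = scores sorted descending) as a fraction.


Position discount weights w_i = 1/(i+1) for i=1..7:
Weights = [1/2, 1/3, 1/4, 1/5, 1/6, 1/7, 1/8]
Actual relevance: [3, 2, 1, 0, 3, 4, 0]
DCG = 3/2 + 2/3 + 1/4 + 0/5 + 3/6 + 4/7 + 0/8 = 293/84
Ideal relevance (sorted desc): [4, 3, 3, 2, 1, 0, 0]
Ideal DCG = 4/2 + 3/3 + 3/4 + 2/5 + 1/6 + 0/7 + 0/8 = 259/60
nDCG = DCG / ideal_DCG = 293/84 / 259/60 = 1465/1813

1465/1813


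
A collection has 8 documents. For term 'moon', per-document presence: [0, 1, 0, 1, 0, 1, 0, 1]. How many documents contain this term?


Checking each document for 'moon':
Doc 1: absent
Doc 2: present
Doc 3: absent
Doc 4: present
Doc 5: absent
Doc 6: present
Doc 7: absent
Doc 8: present
df = sum of presences = 0 + 1 + 0 + 1 + 0 + 1 + 0 + 1 = 4

4


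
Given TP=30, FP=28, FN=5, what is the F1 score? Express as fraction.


F1 = 2 * P * R / (P + R)
P = TP/(TP+FP) = 30/58 = 15/29
R = TP/(TP+FN) = 30/35 = 6/7
2 * P * R = 2 * 15/29 * 6/7 = 180/203
P + R = 15/29 + 6/7 = 279/203
F1 = 180/203 / 279/203 = 20/31

20/31


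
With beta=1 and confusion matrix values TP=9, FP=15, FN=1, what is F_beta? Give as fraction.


P = TP/(TP+FP) = 9/24 = 3/8
R = TP/(TP+FN) = 9/10 = 9/10
beta^2 = 1^2 = 1
(1 + beta^2) = 2
Numerator = (1+beta^2)*P*R = 27/40
Denominator = beta^2*P + R = 3/8 + 9/10 = 51/40
F_beta = 9/17

9/17


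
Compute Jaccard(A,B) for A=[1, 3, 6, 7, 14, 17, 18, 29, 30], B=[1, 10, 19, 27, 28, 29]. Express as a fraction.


A intersect B = [1, 29]
|A intersect B| = 2
A union B = [1, 3, 6, 7, 10, 14, 17, 18, 19, 27, 28, 29, 30]
|A union B| = 13
Jaccard = 2/13 = 2/13

2/13


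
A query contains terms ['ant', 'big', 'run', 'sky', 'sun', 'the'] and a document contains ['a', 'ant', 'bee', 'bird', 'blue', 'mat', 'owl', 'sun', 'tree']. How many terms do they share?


Query terms: ['ant', 'big', 'run', 'sky', 'sun', 'the']
Document terms: ['a', 'ant', 'bee', 'bird', 'blue', 'mat', 'owl', 'sun', 'tree']
Common terms: ['ant', 'sun']
Overlap count = 2

2


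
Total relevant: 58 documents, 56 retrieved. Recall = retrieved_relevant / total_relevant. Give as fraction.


Recall = retrieved_relevant / total_relevant
= 56 / 58
= 56 / (56 + 2)
= 28/29

28/29


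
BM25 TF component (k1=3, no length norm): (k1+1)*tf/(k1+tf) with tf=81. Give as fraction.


BM25 TF component = (k1+1)*tf / (k1+tf)
k1 = 3, tf = 81
Numerator = (3+1)*81 = 324
Denominator = 3 + 81 = 84
= 324/84 = 27/7

27/7


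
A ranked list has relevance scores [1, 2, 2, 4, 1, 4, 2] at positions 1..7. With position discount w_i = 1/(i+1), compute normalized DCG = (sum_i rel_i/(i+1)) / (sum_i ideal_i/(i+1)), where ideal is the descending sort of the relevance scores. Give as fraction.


Position discount weights w_i = 1/(i+1) for i=1..7:
Weights = [1/2, 1/3, 1/4, 1/5, 1/6, 1/7, 1/8]
Actual relevance: [1, 2, 2, 4, 1, 4, 2]
DCG = 1/2 + 2/3 + 2/4 + 4/5 + 1/6 + 4/7 + 2/8 = 1451/420
Ideal relevance (sorted desc): [4, 4, 2, 2, 2, 1, 1]
Ideal DCG = 4/2 + 4/3 + 2/4 + 2/5 + 2/6 + 1/7 + 1/8 = 4061/840
nDCG = DCG / ideal_DCG = 1451/420 / 4061/840 = 2902/4061

2902/4061


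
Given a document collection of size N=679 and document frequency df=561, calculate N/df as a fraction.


IDF ratio = N / df
= 679 / 561
= 679/561

679/561


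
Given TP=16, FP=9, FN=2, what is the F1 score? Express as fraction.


F1 = 2 * P * R / (P + R)
P = TP/(TP+FP) = 16/25 = 16/25
R = TP/(TP+FN) = 16/18 = 8/9
2 * P * R = 2 * 16/25 * 8/9 = 256/225
P + R = 16/25 + 8/9 = 344/225
F1 = 256/225 / 344/225 = 32/43

32/43


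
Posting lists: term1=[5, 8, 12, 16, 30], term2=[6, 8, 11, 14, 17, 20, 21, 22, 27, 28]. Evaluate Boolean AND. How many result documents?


Boolean AND: find intersection of posting lists
term1 docs: [5, 8, 12, 16, 30]
term2 docs: [6, 8, 11, 14, 17, 20, 21, 22, 27, 28]
Intersection: [8]
|intersection| = 1

1


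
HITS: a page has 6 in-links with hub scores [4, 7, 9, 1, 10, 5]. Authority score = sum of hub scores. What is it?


Authority = sum of hub scores of in-linkers
In-link 1: hub score = 4
In-link 2: hub score = 7
In-link 3: hub score = 9
In-link 4: hub score = 1
In-link 5: hub score = 10
In-link 6: hub score = 5
Authority = 4 + 7 + 9 + 1 + 10 + 5 = 36

36


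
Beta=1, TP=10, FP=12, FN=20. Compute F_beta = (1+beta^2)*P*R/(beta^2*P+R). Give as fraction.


P = TP/(TP+FP) = 10/22 = 5/11
R = TP/(TP+FN) = 10/30 = 1/3
beta^2 = 1^2 = 1
(1 + beta^2) = 2
Numerator = (1+beta^2)*P*R = 10/33
Denominator = beta^2*P + R = 5/11 + 1/3 = 26/33
F_beta = 5/13

5/13


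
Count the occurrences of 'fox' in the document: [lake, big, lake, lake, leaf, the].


Document has 6 words
Scanning for 'fox':
Term not found in document
Count = 0

0


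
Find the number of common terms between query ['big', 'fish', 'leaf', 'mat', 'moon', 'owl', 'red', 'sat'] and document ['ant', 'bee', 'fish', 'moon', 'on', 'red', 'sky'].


Query terms: ['big', 'fish', 'leaf', 'mat', 'moon', 'owl', 'red', 'sat']
Document terms: ['ant', 'bee', 'fish', 'moon', 'on', 'red', 'sky']
Common terms: ['fish', 'moon', 'red']
Overlap count = 3

3


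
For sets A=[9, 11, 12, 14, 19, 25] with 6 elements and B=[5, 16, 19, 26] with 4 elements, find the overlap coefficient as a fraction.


A intersect B = [19]
|A intersect B| = 1
min(|A|, |B|) = min(6, 4) = 4
Overlap = 1 / 4 = 1/4

1/4


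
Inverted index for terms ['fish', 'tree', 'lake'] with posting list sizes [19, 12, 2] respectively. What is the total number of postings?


Summing posting list sizes:
'fish': 19 postings
'tree': 12 postings
'lake': 2 postings
Total = 19 + 12 + 2 = 33

33
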